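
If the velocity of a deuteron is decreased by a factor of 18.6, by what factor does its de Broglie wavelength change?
The wavelength increases by a factor of 18.6.

From λ = h/(mv), the wavelength is inversely proportional to velocity:

λ ∝ 1/v

If v → v/18.6, then λ → 18.6λ

When velocity is decreased by a factor of 18.6, the wavelength increases by a factor of 18.6.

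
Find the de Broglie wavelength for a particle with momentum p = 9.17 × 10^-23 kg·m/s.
7.23 × 10^-12 m

Using the de Broglie relation λ = h/p:

λ = h/p
λ = (6.626 × 10^-34 J·s) / (9.17 × 10^-23 kg·m/s)
λ = 7.23 × 10^-12 m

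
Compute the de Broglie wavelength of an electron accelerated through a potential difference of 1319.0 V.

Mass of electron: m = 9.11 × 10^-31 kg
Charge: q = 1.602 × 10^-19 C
3.38 × 10^-11 m

When a particle is accelerated through voltage V, it gains kinetic energy KE = qV.

The de Broglie wavelength is then λ = h/√(2mqV):

λ = h/√(2mqV)
λ = (6.626 × 10^-34 J·s) / √(2 × 9.11 × 10^-31 kg × 1.602 × 10^-19 C × 1319.0 V)
λ = 3.38 × 10^-11 m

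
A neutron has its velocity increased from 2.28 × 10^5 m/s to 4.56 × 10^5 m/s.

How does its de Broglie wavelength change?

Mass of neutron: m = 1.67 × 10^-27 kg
The wavelength decreases by a factor of 2.

Using λ = h/(mv):

Initial wavelength: λ₁ = h/(mv₁) = 1.74 × 10^-12 m
Final wavelength: λ₂ = h/(mv₂) = 8.70 × 10^-13 m

Since λ ∝ 1/v, when velocity increases by a factor of 2, the wavelength decreases by a factor of 2.

λ₂/λ₁ = v₁/v₂ = 1/2

The wavelength decreases by a factor of 2.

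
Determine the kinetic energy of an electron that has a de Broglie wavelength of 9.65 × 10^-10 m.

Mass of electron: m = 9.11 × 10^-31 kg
2.59 × 10^-19 J (or 1.62 eV)

From λ = h/√(2mKE), we solve for KE:

λ² = h²/(2mKE)
KE = h²/(2mλ²)
KE = (6.626 × 10^-34 J·s)² / (2 × 9.11 × 10^-31 kg × (9.65 × 10^-10 m)²)
KE = 2.59 × 10^-19 J
KE = 1.62 eV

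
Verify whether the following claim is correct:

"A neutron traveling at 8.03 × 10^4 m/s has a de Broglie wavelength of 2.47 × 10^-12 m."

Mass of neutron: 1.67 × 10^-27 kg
False

The claim is incorrect.

Using λ = h/(mv):
λ = (6.626 × 10^-34 J·s) / (1.67 × 10^-27 kg × 8.03 × 10^4 m/s)
λ = 4.94 × 10^-12 m

The actual wavelength differs from the claimed 2.47 × 10^-12 m.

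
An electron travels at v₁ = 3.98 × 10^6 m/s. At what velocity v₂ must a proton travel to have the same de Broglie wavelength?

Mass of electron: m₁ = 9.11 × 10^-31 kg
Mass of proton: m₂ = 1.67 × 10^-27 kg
v₂ = 2.17 × 10^3 m/s

For equal de Broglie wavelengths: λ₁ = λ₂

h/(m₁v₁) = h/(m₂v₂)
m₁v₁ = m₂v₂
v₂ = v₁ · (m₁/m₂)

v₂ = 3.98 × 10^6 m/s × (9.11 × 10^-31 kg / 1.67 × 10^-27 kg)
v₂ = 2.17 × 10^3 m/s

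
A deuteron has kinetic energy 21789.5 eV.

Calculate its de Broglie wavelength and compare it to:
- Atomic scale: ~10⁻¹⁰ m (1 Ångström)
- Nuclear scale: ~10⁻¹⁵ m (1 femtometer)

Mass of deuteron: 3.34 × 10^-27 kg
λ = 1.37 × 10^-13 m, which is between nuclear and atomic scales.

Using λ = h/√(2mKE):

KE = 21789.5 eV = 3.491 × 10^-15 J

λ = h/√(2mKE)
λ = (6.626 × 10^-34 J·s) / √(2 × 3.34 × 10^-27 kg × 3.491 × 10^-15 J)
λ = 1.37 × 10^-13 m

Comparison:
- Atomic scale (10⁻¹⁰ m): λ is 0.0014× this size
- Nuclear scale (10⁻¹⁵ m): λ is 1.4e+02× this size

The wavelength is between nuclear and atomic scales.

This wavelength is appropriate for probing atomic structure but too large for nuclear physics experiments.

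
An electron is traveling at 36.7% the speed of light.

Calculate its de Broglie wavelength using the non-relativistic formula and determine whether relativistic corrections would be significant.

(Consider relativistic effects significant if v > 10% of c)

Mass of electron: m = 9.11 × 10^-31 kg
Yes, relativistic corrections are needed.

Using the non-relativistic de Broglie formula λ = h/(mv):

v = 36.7% × c = 1.100 × 10^8 m/s

λ = h/(mv)
λ = (6.626 × 10^-34 J·s) / (9.11 × 10^-31 kg × 1.100 × 10^8 m/s)
λ = 6.61 × 10^-12 m

Since v = 36.7% of c > 10% of c, relativistic corrections ARE significant and the actual wavelength would differ from this non-relativistic estimate.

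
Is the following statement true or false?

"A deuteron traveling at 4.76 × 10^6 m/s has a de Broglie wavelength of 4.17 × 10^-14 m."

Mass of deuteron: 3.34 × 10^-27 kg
True

The claim is correct.

Using λ = h/(mv):
λ = (6.626 × 10^-34 J·s) / (3.34 × 10^-27 kg × 4.76 × 10^6 m/s)
λ = 4.17 × 10^-14 m

This matches the claimed value.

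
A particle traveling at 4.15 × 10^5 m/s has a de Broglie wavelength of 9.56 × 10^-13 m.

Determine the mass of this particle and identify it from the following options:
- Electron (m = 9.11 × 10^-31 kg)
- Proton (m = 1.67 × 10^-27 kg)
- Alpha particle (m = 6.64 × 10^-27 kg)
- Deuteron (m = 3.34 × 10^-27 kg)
The particle is a proton.

From λ = h/(mv), solve for mass:

m = h/(λv)
m = (6.626 × 10^-34 J·s) / (9.56 × 10^-13 m × 4.15 × 10^5 m/s)
m = 1.67 × 10^-27 kg

Comparing with the listed masses, this is closest to a proton.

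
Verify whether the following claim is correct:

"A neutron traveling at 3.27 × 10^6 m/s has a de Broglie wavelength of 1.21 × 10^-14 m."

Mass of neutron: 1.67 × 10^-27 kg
False

The claim is incorrect.

Using λ = h/(mv):
λ = (6.626 × 10^-34 J·s) / (1.67 × 10^-27 kg × 3.27 × 10^6 m/s)
λ = 1.21 × 10^-13 m

The actual wavelength differs from the claimed 1.21 × 10^-14 m.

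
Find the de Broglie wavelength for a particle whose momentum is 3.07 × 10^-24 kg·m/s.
2.16 × 10^-10 m

Using the de Broglie relation λ = h/p:

λ = h/p
λ = (6.626 × 10^-34 J·s) / (3.07 × 10^-24 kg·m/s)
λ = 2.16 × 10^-10 m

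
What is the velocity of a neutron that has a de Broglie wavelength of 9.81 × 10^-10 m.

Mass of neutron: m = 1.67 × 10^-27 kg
4.04 × 10^2 m/s

From the de Broglie relation λ = h/(mv), we solve for v:

v = h/(mλ)
v = (6.626 × 10^-34 J·s) / (1.67 × 10^-27 kg × 9.81 × 10^-10 m)
v = 4.04 × 10^2 m/s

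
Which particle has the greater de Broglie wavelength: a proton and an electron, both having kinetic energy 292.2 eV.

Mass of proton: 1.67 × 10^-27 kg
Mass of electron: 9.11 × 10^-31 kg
The electron has the longer wavelength.

Using λ = h/√(2mKE):

For proton: λ₁ = h/√(2m₁KE) = 1.68 × 10^-12 m
For electron: λ₂ = h/√(2m₂KE) = 7.17 × 10^-11 m

Since λ ∝ 1/√m at constant kinetic energy, the lighter particle has the longer wavelength.

The electron has the longer de Broglie wavelength.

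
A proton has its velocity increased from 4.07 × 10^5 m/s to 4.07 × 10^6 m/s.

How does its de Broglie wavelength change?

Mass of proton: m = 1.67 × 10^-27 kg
The wavelength decreases by a factor of 10.

Using λ = h/(mv):

Initial wavelength: λ₁ = h/(mv₁) = 9.75 × 10^-13 m
Final wavelength: λ₂ = h/(mv₂) = 9.75 × 10^-14 m

Since λ ∝ 1/v, when velocity increases by a factor of 10, the wavelength decreases by a factor of 10.

λ₂/λ₁ = v₁/v₂ = 1/10

The wavelength decreases by a factor of 10.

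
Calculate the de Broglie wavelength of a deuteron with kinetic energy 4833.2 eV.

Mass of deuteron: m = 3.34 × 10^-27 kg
2.91 × 10^-13 m

Using λ = h/√(2mKE):

First convert KE to Joules: KE = 4833.2 eV = 7.744 × 10^-16 J

λ = h/√(2mKE)
λ = (6.626 × 10^-34 J·s) / √(2 × 3.34 × 10^-27 kg × 7.744 × 10^-16 J)
λ = 2.91 × 10^-13 m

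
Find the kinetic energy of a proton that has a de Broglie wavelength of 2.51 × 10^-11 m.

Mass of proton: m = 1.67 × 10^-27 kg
2.09 × 10^-19 J (or 1.30 eV)

From λ = h/√(2mKE), we solve for KE:

λ² = h²/(2mKE)
KE = h²/(2mλ²)
KE = (6.626 × 10^-34 J·s)² / (2 × 1.67 × 10^-27 kg × (2.51 × 10^-11 m)²)
KE = 2.09 × 10^-19 J
KE = 1.30 eV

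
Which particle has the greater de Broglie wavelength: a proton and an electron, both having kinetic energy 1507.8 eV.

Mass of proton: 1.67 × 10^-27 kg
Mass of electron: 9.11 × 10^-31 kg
The electron has the longer wavelength.

Using λ = h/√(2mKE):

For proton: λ₁ = h/√(2m₁KE) = 7.38 × 10^-13 m
For electron: λ₂ = h/√(2m₂KE) = 3.16 × 10^-11 m

Since λ ∝ 1/√m at constant kinetic energy, the lighter particle has the longer wavelength.

The electron has the longer de Broglie wavelength.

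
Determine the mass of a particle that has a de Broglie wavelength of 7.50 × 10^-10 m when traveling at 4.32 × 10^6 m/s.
2.05 × 10^-31 kg

From the de Broglie relation λ = h/(mv), we solve for m:

m = h/(λv)
m = (6.626 × 10^-34 J·s) / (7.50 × 10^-10 m × 4.32 × 10^6 m/s)
m = 2.05 × 10^-31 kg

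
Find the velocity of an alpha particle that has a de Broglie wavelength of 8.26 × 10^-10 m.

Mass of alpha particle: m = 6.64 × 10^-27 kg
1.21 × 10^2 m/s

From the de Broglie relation λ = h/(mv), we solve for v:

v = h/(mλ)
v = (6.626 × 10^-34 J·s) / (6.64 × 10^-27 kg × 8.26 × 10^-10 m)
v = 1.21 × 10^2 m/s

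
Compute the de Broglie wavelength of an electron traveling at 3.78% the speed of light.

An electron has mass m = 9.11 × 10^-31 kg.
6.42 × 10^-11 m

Using the de Broglie relation λ = h/(mv):

v = 3.78% × c = 1.133 × 10^7 m/s

λ = h/(mv)
λ = (6.626 × 10^-34 J·s) / (9.11 × 10^-31 kg × 1.133 × 10^7 m/s)
λ = 6.42 × 10^-11 m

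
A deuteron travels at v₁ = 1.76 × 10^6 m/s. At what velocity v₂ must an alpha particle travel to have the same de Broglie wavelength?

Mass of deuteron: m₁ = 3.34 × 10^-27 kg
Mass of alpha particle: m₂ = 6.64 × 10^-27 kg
v₂ = 8.85 × 10^5 m/s

For equal de Broglie wavelengths: λ₁ = λ₂

h/(m₁v₁) = h/(m₂v₂)
m₁v₁ = m₂v₂
v₂ = v₁ · (m₁/m₂)

v₂ = 1.76 × 10^6 m/s × (3.34 × 10^-27 kg / 6.64 × 10^-27 kg)
v₂ = 8.85 × 10^5 m/s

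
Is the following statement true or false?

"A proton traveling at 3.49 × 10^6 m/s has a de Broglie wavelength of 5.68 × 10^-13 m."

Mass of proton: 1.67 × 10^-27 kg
False

The claim is incorrect.

Using λ = h/(mv):
λ = (6.626 × 10^-34 J·s) / (1.67 × 10^-27 kg × 3.49 × 10^6 m/s)
λ = 1.14 × 10^-13 m

The actual wavelength differs from the claimed 5.68 × 10^-13 m.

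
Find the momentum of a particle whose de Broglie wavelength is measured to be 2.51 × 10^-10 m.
2.64 × 10^-24 kg·m/s

From the de Broglie relation λ = h/p, we solve for p:

p = h/λ
p = (6.626 × 10^-34 J·s) / (2.51 × 10^-10 m)
p = 2.64 × 10^-24 kg·m/s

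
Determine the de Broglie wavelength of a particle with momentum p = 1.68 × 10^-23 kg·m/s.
3.94 × 10^-11 m

Using the de Broglie relation λ = h/p:

λ = h/p
λ = (6.626 × 10^-34 J·s) / (1.68 × 10^-23 kg·m/s)
λ = 3.94 × 10^-11 m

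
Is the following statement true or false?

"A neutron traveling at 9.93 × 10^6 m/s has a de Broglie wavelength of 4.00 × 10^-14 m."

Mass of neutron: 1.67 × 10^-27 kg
True

The claim is correct.

Using λ = h/(mv):
λ = (6.626 × 10^-34 J·s) / (1.67 × 10^-27 kg × 9.93 × 10^6 m/s)
λ = 4.00 × 10^-14 m

This matches the claimed value.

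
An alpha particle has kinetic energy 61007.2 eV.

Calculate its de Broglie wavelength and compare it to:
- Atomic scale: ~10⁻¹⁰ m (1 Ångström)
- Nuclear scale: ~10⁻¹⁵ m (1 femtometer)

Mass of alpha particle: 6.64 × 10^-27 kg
λ = 5.82 × 10^-14 m, which is between nuclear and atomic scales.

Using λ = h/√(2mKE):

KE = 61007.2 eV = 9.774 × 10^-15 J

λ = h/√(2mKE)
λ = (6.626 × 10^-34 J·s) / √(2 × 6.64 × 10^-27 kg × 9.774 × 10^-15 J)
λ = 5.82 × 10^-14 m

Comparison:
- Atomic scale (10⁻¹⁰ m): λ is 0.00058× this size
- Nuclear scale (10⁻¹⁵ m): λ is 58× this size

The wavelength is between nuclear and atomic scales.

This wavelength is appropriate for probing atomic structure but too large for nuclear physics experiments.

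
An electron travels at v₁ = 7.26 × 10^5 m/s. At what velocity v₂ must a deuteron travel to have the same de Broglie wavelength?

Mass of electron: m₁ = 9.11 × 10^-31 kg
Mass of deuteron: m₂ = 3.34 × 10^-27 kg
v₂ = 1.98 × 10^2 m/s

For equal de Broglie wavelengths: λ₁ = λ₂

h/(m₁v₁) = h/(m₂v₂)
m₁v₁ = m₂v₂
v₂ = v₁ · (m₁/m₂)

v₂ = 7.26 × 10^5 m/s × (9.11 × 10^-31 kg / 3.34 × 10^-27 kg)
v₂ = 1.98 × 10^2 m/s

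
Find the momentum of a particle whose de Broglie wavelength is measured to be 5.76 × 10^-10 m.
1.15 × 10^-24 kg·m/s

From the de Broglie relation λ = h/p, we solve for p:

p = h/λ
p = (6.626 × 10^-34 J·s) / (5.76 × 10^-10 m)
p = 1.15 × 10^-24 kg·m/s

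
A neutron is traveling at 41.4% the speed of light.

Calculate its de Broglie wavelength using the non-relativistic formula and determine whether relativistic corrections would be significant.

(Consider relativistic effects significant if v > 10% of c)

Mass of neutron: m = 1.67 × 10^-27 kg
Yes, relativistic corrections are needed.

Using the non-relativistic de Broglie formula λ = h/(mv):

v = 41.4% × c = 1.241 × 10^8 m/s

λ = h/(mv)
λ = (6.626 × 10^-34 J·s) / (1.67 × 10^-27 kg × 1.241 × 10^8 m/s)
λ = 3.20 × 10^-15 m

Since v = 41.4% of c > 10% of c, relativistic corrections ARE significant and the actual wavelength would differ from this non-relativistic estimate.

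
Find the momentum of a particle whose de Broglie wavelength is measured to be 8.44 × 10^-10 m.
7.85 × 10^-25 kg·m/s

From the de Broglie relation λ = h/p, we solve for p:

p = h/λ
p = (6.626 × 10^-34 J·s) / (8.44 × 10^-10 m)
p = 7.85 × 10^-25 kg·m/s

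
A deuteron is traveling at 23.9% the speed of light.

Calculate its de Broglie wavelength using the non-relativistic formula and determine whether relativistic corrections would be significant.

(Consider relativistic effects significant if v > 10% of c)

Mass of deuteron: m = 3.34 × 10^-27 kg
Yes, relativistic corrections are needed.

Using the non-relativistic de Broglie formula λ = h/(mv):

v = 23.9% × c = 7.165 × 10^7 m/s

λ = h/(mv)
λ = (6.626 × 10^-34 J·s) / (3.34 × 10^-27 kg × 7.165 × 10^7 m/s)
λ = 2.77 × 10^-15 m

Since v = 23.9% of c > 10% of c, relativistic corrections ARE significant and the actual wavelength would differ from this non-relativistic estimate.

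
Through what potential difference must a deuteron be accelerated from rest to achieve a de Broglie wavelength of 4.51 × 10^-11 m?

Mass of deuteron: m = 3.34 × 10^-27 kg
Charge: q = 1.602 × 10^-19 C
2.02 × 10^-1 V

From λ = h/√(2mqV), we solve for V:

λ² = h²/(2mqV)
V = h²/(2mqλ²)
V = (6.626 × 10^-34 J·s)² / (2 × 3.34 × 10^-27 kg × 1.602 × 10^-19 C × (4.51 × 10^-11 m)²)
V = 2.02 × 10^-1 V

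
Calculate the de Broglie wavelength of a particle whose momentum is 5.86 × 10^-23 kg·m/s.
1.13 × 10^-11 m

Using the de Broglie relation λ = h/p:

λ = h/p
λ = (6.626 × 10^-34 J·s) / (5.86 × 10^-23 kg·m/s)
λ = 1.13 × 10^-11 m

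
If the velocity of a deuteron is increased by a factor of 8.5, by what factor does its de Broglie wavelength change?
The wavelength decreases by a factor of 8.5.

From λ = h/(mv), the wavelength is inversely proportional to velocity:

λ ∝ 1/v

If v → 8.5v, then λ → λ/8.5

When velocity is increased by a factor of 8.5, the wavelength decreases by a factor of 8.5.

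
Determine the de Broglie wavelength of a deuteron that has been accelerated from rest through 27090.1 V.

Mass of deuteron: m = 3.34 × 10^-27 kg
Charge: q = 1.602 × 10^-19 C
1.23 × 10^-13 m

When a particle is accelerated through voltage V, it gains kinetic energy KE = qV.

The de Broglie wavelength is then λ = h/√(2mqV):

λ = h/√(2mqV)
λ = (6.626 × 10^-34 J·s) / √(2 × 3.34 × 10^-27 kg × 1.602 × 10^-19 C × 27090.1 V)
λ = 1.23 × 10^-13 m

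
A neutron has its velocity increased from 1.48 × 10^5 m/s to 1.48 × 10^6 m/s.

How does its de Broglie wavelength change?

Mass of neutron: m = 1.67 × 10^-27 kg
The wavelength decreases by a factor of 10.

Using λ = h/(mv):

Initial wavelength: λ₁ = h/(mv₁) = 2.68 × 10^-12 m
Final wavelength: λ₂ = h/(mv₂) = 2.68 × 10^-13 m

Since λ ∝ 1/v, when velocity increases by a factor of 10, the wavelength decreases by a factor of 10.

λ₂/λ₁ = v₁/v₂ = 1/10

The wavelength decreases by a factor of 10.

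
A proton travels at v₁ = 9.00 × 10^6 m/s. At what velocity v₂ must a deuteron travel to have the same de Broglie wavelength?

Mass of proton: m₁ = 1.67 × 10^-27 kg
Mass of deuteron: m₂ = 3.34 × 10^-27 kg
v₂ = 4.50 × 10^6 m/s

For equal de Broglie wavelengths: λ₁ = λ₂

h/(m₁v₁) = h/(m₂v₂)
m₁v₁ = m₂v₂
v₂ = v₁ · (m₁/m₂)

v₂ = 9.00 × 10^6 m/s × (1.67 × 10^-27 kg / 3.34 × 10^-27 kg)
v₂ = 4.50 × 10^6 m/s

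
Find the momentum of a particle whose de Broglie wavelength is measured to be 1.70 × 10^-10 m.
3.90 × 10^-24 kg·m/s

From the de Broglie relation λ = h/p, we solve for p:

p = h/λ
p = (6.626 × 10^-34 J·s) / (1.70 × 10^-10 m)
p = 3.90 × 10^-24 kg·m/s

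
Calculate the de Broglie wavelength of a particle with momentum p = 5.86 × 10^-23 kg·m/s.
1.13 × 10^-11 m

Using the de Broglie relation λ = h/p:

λ = h/p
λ = (6.626 × 10^-34 J·s) / (5.86 × 10^-23 kg·m/s)
λ = 1.13 × 10^-11 m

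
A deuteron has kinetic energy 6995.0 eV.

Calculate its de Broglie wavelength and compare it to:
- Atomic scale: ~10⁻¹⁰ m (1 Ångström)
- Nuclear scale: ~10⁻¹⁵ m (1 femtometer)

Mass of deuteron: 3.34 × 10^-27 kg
λ = 2.42 × 10^-13 m, which is between nuclear and atomic scales.

Using λ = h/√(2mKE):

KE = 6995.0 eV = 1.121 × 10^-15 J

λ = h/√(2mKE)
λ = (6.626 × 10^-34 J·s) / √(2 × 3.34 × 10^-27 kg × 1.121 × 10^-15 J)
λ = 2.42 × 10^-13 m

Comparison:
- Atomic scale (10⁻¹⁰ m): λ is 0.0024× this size
- Nuclear scale (10⁻¹⁵ m): λ is 2.4e+02× this size

The wavelength is between nuclear and atomic scales.

This wavelength is appropriate for probing atomic structure but too large for nuclear physics experiments.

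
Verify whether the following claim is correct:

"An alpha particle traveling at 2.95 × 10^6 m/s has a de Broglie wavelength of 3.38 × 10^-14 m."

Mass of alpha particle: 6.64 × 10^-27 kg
True

The claim is correct.

Using λ = h/(mv):
λ = (6.626 × 10^-34 J·s) / (6.64 × 10^-27 kg × 2.95 × 10^6 m/s)
λ = 3.38 × 10^-14 m

This matches the claimed value.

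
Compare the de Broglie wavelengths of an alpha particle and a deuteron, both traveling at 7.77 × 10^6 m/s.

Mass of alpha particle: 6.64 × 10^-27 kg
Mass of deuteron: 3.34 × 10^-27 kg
The deuteron has the longer wavelength.

Using λ = h/(mv), since both particles have the same velocity, the wavelength depends only on mass.

For alpha particle: λ₁ = h/(m₁v) = 1.28 × 10^-14 m
For deuteron: λ₂ = h/(m₂v) = 2.55 × 10^-14 m

Since λ ∝ 1/m at constant velocity, the lighter particle has the longer wavelength.

The deuteron has the longer de Broglie wavelength.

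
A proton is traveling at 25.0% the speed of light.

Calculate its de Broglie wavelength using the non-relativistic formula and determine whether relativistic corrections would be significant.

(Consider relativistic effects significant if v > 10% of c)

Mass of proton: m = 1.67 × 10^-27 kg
Yes, relativistic corrections are needed.

Using the non-relativistic de Broglie formula λ = h/(mv):

v = 25.0% × c = 7.495 × 10^7 m/s

λ = h/(mv)
λ = (6.626 × 10^-34 J·s) / (1.67 × 10^-27 kg × 7.495 × 10^7 m/s)
λ = 5.29 × 10^-15 m

Since v = 25.0% of c > 10% of c, relativistic corrections ARE significant and the actual wavelength would differ from this non-relativistic estimate.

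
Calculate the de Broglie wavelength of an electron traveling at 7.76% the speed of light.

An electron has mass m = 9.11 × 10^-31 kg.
3.13 × 10^-11 m

Using the de Broglie relation λ = h/(mv):

v = 7.76% × c = 2.326 × 10^7 m/s

λ = h/(mv)
λ = (6.626 × 10^-34 J·s) / (9.11 × 10^-31 kg × 2.326 × 10^7 m/s)
λ = 3.13 × 10^-11 m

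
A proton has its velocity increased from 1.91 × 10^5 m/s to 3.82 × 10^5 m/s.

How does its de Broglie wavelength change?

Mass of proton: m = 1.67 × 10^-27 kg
The wavelength decreases by a factor of 2.

Using λ = h/(mv):

Initial wavelength: λ₁ = h/(mv₁) = 2.08 × 10^-12 m
Final wavelength: λ₂ = h/(mv₂) = 1.04 × 10^-12 m

Since λ ∝ 1/v, when velocity increases by a factor of 2, the wavelength decreases by a factor of 2.

λ₂/λ₁ = v₁/v₂ = 1/2

The wavelength decreases by a factor of 2.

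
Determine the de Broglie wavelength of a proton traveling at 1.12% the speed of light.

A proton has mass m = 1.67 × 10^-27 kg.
1.18 × 10^-13 m

Using the de Broglie relation λ = h/(mv):

v = 1.12% × c = 3.358 × 10^6 m/s

λ = h/(mv)
λ = (6.626 × 10^-34 J·s) / (1.67 × 10^-27 kg × 3.358 × 10^6 m/s)
λ = 1.18 × 10^-13 m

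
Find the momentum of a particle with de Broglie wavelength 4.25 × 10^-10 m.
1.56 × 10^-24 kg·m/s

From the de Broglie relation λ = h/p, we solve for p:

p = h/λ
p = (6.626 × 10^-34 J·s) / (4.25 × 10^-10 m)
p = 1.56 × 10^-24 kg·m/s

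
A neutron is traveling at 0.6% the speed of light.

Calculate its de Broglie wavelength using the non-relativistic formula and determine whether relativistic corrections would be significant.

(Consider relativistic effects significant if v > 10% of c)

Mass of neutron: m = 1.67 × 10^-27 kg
No, relativistic corrections are not needed.

Using the non-relativistic de Broglie formula λ = h/(mv):

v = 0.6% × c = 1.799 × 10^6 m/s

λ = h/(mv)
λ = (6.626 × 10^-34 J·s) / (1.67 × 10^-27 kg × 1.799 × 10^6 m/s)
λ = 2.21 × 10^-13 m

Since v = 0.6% of c < 10% of c, relativistic corrections are NOT significant and this non-relativistic result is a good approximation.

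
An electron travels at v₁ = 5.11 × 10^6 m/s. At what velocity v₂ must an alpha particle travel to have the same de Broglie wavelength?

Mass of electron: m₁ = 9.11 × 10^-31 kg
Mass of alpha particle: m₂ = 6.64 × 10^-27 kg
v₂ = 7.01 × 10^2 m/s

For equal de Broglie wavelengths: λ₁ = λ₂

h/(m₁v₁) = h/(m₂v₂)
m₁v₁ = m₂v₂
v₂ = v₁ · (m₁/m₂)

v₂ = 5.11 × 10^6 m/s × (9.11 × 10^-31 kg / 6.64 × 10^-27 kg)
v₂ = 7.01 × 10^2 m/s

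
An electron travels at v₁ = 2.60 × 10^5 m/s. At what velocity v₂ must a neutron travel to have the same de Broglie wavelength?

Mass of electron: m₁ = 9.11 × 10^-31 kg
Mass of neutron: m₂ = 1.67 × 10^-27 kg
v₂ = 1.42 × 10^2 m/s

For equal de Broglie wavelengths: λ₁ = λ₂

h/(m₁v₁) = h/(m₂v₂)
m₁v₁ = m₂v₂
v₂ = v₁ · (m₁/m₂)

v₂ = 2.60 × 10^5 m/s × (9.11 × 10^-31 kg / 1.67 × 10^-27 kg)
v₂ = 1.42 × 10^2 m/s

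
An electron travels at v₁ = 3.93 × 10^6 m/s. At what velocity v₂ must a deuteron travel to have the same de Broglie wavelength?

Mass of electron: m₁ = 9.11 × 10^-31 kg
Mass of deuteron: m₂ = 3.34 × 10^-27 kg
v₂ = 1.07 × 10^3 m/s

For equal de Broglie wavelengths: λ₁ = λ₂

h/(m₁v₁) = h/(m₂v₂)
m₁v₁ = m₂v₂
v₂ = v₁ · (m₁/m₂)

v₂ = 3.93 × 10^6 m/s × (9.11 × 10^-31 kg / 3.34 × 10^-27 kg)
v₂ = 1.07 × 10^3 m/s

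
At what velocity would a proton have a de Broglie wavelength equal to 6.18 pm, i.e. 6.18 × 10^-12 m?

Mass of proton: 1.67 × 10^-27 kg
6.42 × 10^4 m/s

From λ = h/(mv), solve for v:

v = h/(mλ)
v = (6.626 × 10^-34 J·s) / (1.67 × 10^-27 kg × 6.18 × 10^-12 m)
v = 6.42 × 10^4 m/s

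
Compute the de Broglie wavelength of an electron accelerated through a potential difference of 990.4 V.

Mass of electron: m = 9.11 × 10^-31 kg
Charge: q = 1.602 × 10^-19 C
3.90 × 10^-11 m

When a particle is accelerated through voltage V, it gains kinetic energy KE = qV.

The de Broglie wavelength is then λ = h/√(2mqV):

λ = h/√(2mqV)
λ = (6.626 × 10^-34 J·s) / √(2 × 9.11 × 10^-31 kg × 1.602 × 10^-19 C × 990.4 V)
λ = 3.90 × 10^-11 m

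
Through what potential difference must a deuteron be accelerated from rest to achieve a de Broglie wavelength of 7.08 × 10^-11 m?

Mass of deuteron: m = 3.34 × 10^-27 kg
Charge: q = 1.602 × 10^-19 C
8.18 × 10^-2 V

From λ = h/√(2mqV), we solve for V:

λ² = h²/(2mqV)
V = h²/(2mqλ²)
V = (6.626 × 10^-34 J·s)² / (2 × 3.34 × 10^-27 kg × 1.602 × 10^-19 C × (7.08 × 10^-11 m)²)
V = 8.18 × 10^-2 V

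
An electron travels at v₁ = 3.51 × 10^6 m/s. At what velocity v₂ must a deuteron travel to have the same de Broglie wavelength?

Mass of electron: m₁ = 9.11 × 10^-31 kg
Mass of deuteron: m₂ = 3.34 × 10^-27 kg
v₂ = 9.57 × 10^2 m/s

For equal de Broglie wavelengths: λ₁ = λ₂

h/(m₁v₁) = h/(m₂v₂)
m₁v₁ = m₂v₂
v₂ = v₁ · (m₁/m₂)

v₂ = 3.51 × 10^6 m/s × (9.11 × 10^-31 kg / 3.34 × 10^-27 kg)
v₂ = 9.57 × 10^2 m/s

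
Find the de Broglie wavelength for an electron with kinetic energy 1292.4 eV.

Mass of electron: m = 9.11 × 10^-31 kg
3.41 × 10^-11 m

Using λ = h/√(2mKE):

First convert KE to Joules: KE = 1292.4 eV = 2.071 × 10^-16 J

λ = h/√(2mKE)
λ = (6.626 × 10^-34 J·s) / √(2 × 9.11 × 10^-31 kg × 2.071 × 10^-16 J)
λ = 3.41 × 10^-11 m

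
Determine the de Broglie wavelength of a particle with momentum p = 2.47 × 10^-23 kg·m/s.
2.68 × 10^-11 m

Using the de Broglie relation λ = h/p:

λ = h/p
λ = (6.626 × 10^-34 J·s) / (2.47 × 10^-23 kg·m/s)
λ = 2.68 × 10^-11 m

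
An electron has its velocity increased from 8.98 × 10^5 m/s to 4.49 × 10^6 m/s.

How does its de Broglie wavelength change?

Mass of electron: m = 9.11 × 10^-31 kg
The wavelength decreases by a factor of 5.

Using λ = h/(mv):

Initial wavelength: λ₁ = h/(mv₁) = 8.10 × 10^-10 m
Final wavelength: λ₂ = h/(mv₂) = 1.62 × 10^-10 m

Since λ ∝ 1/v, when velocity increases by a factor of 5, the wavelength decreases by a factor of 5.

λ₂/λ₁ = v₁/v₂ = 1/5

The wavelength decreases by a factor of 5.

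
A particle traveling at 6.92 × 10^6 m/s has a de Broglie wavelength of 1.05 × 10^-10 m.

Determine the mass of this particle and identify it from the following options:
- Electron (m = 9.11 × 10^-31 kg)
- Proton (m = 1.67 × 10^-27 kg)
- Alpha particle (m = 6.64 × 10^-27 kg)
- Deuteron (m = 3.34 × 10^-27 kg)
The particle is an electron.

From λ = h/(mv), solve for mass:

m = h/(λv)
m = (6.626 × 10^-34 J·s) / (1.05 × 10^-10 m × 6.92 × 10^6 m/s)
m = 9.12 × 10^-31 kg

Comparing with the listed masses, this is closest to an electron.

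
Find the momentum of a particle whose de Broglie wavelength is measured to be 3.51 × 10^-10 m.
1.89 × 10^-24 kg·m/s

From the de Broglie relation λ = h/p, we solve for p:

p = h/λ
p = (6.626 × 10^-34 J·s) / (3.51 × 10^-10 m)
p = 1.89 × 10^-24 kg·m/s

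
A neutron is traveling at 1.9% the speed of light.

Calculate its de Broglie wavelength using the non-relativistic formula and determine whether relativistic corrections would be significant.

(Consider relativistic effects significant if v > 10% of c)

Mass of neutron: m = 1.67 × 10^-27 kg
No, relativistic corrections are not needed.

Using the non-relativistic de Broglie formula λ = h/(mv):

v = 1.9% × c = 5.696 × 10^6 m/s

λ = h/(mv)
λ = (6.626 × 10^-34 J·s) / (1.67 × 10^-27 kg × 5.696 × 10^6 m/s)
λ = 6.97 × 10^-14 m

Since v = 1.9% of c < 10% of c, relativistic corrections are NOT significant and this non-relativistic result is a good approximation.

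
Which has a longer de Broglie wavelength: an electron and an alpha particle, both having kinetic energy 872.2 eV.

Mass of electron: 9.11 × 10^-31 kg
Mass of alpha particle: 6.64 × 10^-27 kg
The electron has the longer wavelength.

Using λ = h/√(2mKE):

For electron: λ₁ = h/√(2m₁KE) = 4.15 × 10^-11 m
For alpha particle: λ₂ = h/√(2m₂KE) = 4.86 × 10^-13 m

Since λ ∝ 1/√m at constant kinetic energy, the lighter particle has the longer wavelength.

The electron has the longer de Broglie wavelength.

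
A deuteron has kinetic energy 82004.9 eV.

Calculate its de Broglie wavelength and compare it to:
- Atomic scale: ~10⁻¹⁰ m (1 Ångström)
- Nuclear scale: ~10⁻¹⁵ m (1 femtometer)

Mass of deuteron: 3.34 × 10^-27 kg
λ = 7.07 × 10^-14 m, which is between nuclear and atomic scales.

Using λ = h/√(2mKE):

KE = 82004.9 eV = 1.314 × 10^-14 J

λ = h/√(2mKE)
λ = (6.626 × 10^-34 J·s) / √(2 × 3.34 × 10^-27 kg × 1.314 × 10^-14 J)
λ = 7.07 × 10^-14 m

Comparison:
- Atomic scale (10⁻¹⁰ m): λ is 0.00071× this size
- Nuclear scale (10⁻¹⁵ m): λ is 71× this size

The wavelength is between nuclear and atomic scales.

This wavelength is appropriate for probing atomic structure but too large for nuclear physics experiments.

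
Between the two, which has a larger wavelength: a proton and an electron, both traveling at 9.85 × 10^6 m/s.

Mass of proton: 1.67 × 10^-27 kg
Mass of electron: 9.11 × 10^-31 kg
The electron has the longer wavelength.

Using λ = h/(mv), since both particles have the same velocity, the wavelength depends only on mass.

For proton: λ₁ = h/(m₁v) = 4.03 × 10^-14 m
For electron: λ₂ = h/(m₂v) = 7.38 × 10^-11 m

Since λ ∝ 1/m at constant velocity, the lighter particle has the longer wavelength.

The electron has the longer de Broglie wavelength.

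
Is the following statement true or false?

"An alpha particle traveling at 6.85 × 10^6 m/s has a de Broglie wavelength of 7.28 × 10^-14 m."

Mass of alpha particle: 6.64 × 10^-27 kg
False

The claim is incorrect.

Using λ = h/(mv):
λ = (6.626 × 10^-34 J·s) / (6.64 × 10^-27 kg × 6.85 × 10^6 m/s)
λ = 1.46 × 10^-14 m

The actual wavelength differs from the claimed 7.28 × 10^-14 m.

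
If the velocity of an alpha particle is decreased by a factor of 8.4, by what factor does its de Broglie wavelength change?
The wavelength increases by a factor of 8.4.

From λ = h/(mv), the wavelength is inversely proportional to velocity:

λ ∝ 1/v

If v → v/8.4, then λ → 8.4λ

When velocity is decreased by a factor of 8.4, the wavelength increases by a factor of 8.4.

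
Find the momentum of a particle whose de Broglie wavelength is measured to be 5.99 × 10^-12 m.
1.11 × 10^-22 kg·m/s

From the de Broglie relation λ = h/p, we solve for p:

p = h/λ
p = (6.626 × 10^-34 J·s) / (5.99 × 10^-12 m)
p = 1.11 × 10^-22 kg·m/s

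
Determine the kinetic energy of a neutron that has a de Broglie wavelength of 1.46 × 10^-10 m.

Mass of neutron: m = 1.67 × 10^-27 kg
6.17 × 10^-21 J (or 0.0385 eV)

From λ = h/√(2mKE), we solve for KE:

λ² = h²/(2mKE)
KE = h²/(2mλ²)
KE = (6.626 × 10^-34 J·s)² / (2 × 1.67 × 10^-27 kg × (1.46 × 10^-10 m)²)
KE = 6.17 × 10^-21 J
KE = 0.0385 eV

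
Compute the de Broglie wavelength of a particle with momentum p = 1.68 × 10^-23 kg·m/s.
3.94 × 10^-11 m

Using the de Broglie relation λ = h/p:

λ = h/p
λ = (6.626 × 10^-34 J·s) / (1.68 × 10^-23 kg·m/s)
λ = 3.94 × 10^-11 m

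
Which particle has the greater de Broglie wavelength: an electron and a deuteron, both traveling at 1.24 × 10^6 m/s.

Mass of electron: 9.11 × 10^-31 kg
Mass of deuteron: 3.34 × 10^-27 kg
The electron has the longer wavelength.

Using λ = h/(mv), since both particles have the same velocity, the wavelength depends only on mass.

For electron: λ₁ = h/(m₁v) = 5.87 × 10^-10 m
For deuteron: λ₂ = h/(m₂v) = 1.60 × 10^-13 m

Since λ ∝ 1/m at constant velocity, the lighter particle has the longer wavelength.

The electron has the longer de Broglie wavelength.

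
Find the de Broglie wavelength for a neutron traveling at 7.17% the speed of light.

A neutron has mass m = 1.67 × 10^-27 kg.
1.85 × 10^-14 m

Using the de Broglie relation λ = h/(mv):

v = 7.17% × c = 2.150 × 10^7 m/s

λ = h/(mv)
λ = (6.626 × 10^-34 J·s) / (1.67 × 10^-27 kg × 2.150 × 10^7 m/s)
λ = 1.85 × 10^-14 m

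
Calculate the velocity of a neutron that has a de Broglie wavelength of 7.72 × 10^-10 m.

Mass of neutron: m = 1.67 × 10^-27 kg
5.14 × 10^2 m/s

From the de Broglie relation λ = h/(mv), we solve for v:

v = h/(mλ)
v = (6.626 × 10^-34 J·s) / (1.67 × 10^-27 kg × 7.72 × 10^-10 m)
v = 5.14 × 10^2 m/s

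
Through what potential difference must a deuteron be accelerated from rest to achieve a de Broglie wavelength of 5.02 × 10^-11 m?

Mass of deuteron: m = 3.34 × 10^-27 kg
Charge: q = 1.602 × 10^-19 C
1.63 × 10^-1 V

From λ = h/√(2mqV), we solve for V:

λ² = h²/(2mqV)
V = h²/(2mqλ²)
V = (6.626 × 10^-34 J·s)² / (2 × 3.34 × 10^-27 kg × 1.602 × 10^-19 C × (5.02 × 10^-11 m)²)
V = 1.63 × 10^-1 V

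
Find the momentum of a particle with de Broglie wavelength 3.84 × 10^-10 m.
1.73 × 10^-24 kg·m/s

From the de Broglie relation λ = h/p, we solve for p:

p = h/λ
p = (6.626 × 10^-34 J·s) / (3.84 × 10^-10 m)
p = 1.73 × 10^-24 kg·m/s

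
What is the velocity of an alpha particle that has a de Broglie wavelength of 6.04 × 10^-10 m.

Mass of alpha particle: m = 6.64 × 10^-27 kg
1.65 × 10^2 m/s

From the de Broglie relation λ = h/(mv), we solve for v:

v = h/(mλ)
v = (6.626 × 10^-34 J·s) / (6.64 × 10^-27 kg × 6.04 × 10^-10 m)
v = 1.65 × 10^2 m/s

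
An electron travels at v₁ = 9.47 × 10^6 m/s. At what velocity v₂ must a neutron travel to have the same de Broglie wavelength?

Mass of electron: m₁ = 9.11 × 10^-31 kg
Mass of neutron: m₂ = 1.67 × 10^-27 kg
v₂ = 5.17 × 10^3 m/s

For equal de Broglie wavelengths: λ₁ = λ₂

h/(m₁v₁) = h/(m₂v₂)
m₁v₁ = m₂v₂
v₂ = v₁ · (m₁/m₂)

v₂ = 9.47 × 10^6 m/s × (9.11 × 10^-31 kg / 1.67 × 10^-27 kg)
v₂ = 5.17 × 10^3 m/s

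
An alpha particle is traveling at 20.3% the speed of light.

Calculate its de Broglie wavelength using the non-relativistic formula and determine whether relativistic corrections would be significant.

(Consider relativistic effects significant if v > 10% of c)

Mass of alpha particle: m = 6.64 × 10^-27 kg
Yes, relativistic corrections are needed.

Using the non-relativistic de Broglie formula λ = h/(mv):

v = 20.3% × c = 6.086 × 10^7 m/s

λ = h/(mv)
λ = (6.626 × 10^-34 J·s) / (6.64 × 10^-27 kg × 6.086 × 10^7 m/s)
λ = 1.64 × 10^-15 m

Since v = 20.3% of c > 10% of c, relativistic corrections ARE significant and the actual wavelength would differ from this non-relativistic estimate.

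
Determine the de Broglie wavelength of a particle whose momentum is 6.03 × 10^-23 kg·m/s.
1.10 × 10^-11 m

Using the de Broglie relation λ = h/p:

λ = h/p
λ = (6.626 × 10^-34 J·s) / (6.03 × 10^-23 kg·m/s)
λ = 1.10 × 10^-11 m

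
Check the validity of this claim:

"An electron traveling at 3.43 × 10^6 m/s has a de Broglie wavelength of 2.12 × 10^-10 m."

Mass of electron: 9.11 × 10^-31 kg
True

The claim is correct.

Using λ = h/(mv):
λ = (6.626 × 10^-34 J·s) / (9.11 × 10^-31 kg × 3.43 × 10^6 m/s)
λ = 2.12 × 10^-10 m

This matches the claimed value.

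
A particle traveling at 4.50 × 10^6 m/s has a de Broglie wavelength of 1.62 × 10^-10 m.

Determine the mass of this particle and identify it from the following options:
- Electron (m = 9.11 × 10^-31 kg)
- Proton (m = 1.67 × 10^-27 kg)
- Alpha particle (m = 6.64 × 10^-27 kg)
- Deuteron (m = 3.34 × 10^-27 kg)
The particle is an electron.

From λ = h/(mv), solve for mass:

m = h/(λv)
m = (6.626 × 10^-34 J·s) / (1.62 × 10^-10 m × 4.50 × 10^6 m/s)
m = 9.09 × 10^-31 kg

Comparing with the listed masses, this is closest to an electron.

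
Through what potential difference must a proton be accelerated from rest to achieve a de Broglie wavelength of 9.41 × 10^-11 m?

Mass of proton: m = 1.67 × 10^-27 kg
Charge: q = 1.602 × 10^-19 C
9.27 × 10^-2 V

From λ = h/√(2mqV), we solve for V:

λ² = h²/(2mqV)
V = h²/(2mqλ²)
V = (6.626 × 10^-34 J·s)² / (2 × 1.67 × 10^-27 kg × 1.602 × 10^-19 C × (9.41 × 10^-11 m)²)
V = 9.27 × 10^-2 V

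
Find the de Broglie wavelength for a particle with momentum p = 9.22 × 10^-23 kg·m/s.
7.19 × 10^-12 m

Using the de Broglie relation λ = h/p:

λ = h/p
λ = (6.626 × 10^-34 J·s) / (9.22 × 10^-23 kg·m/s)
λ = 7.19 × 10^-12 m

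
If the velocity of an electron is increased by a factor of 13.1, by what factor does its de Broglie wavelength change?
The wavelength decreases by a factor of 13.1.

From λ = h/(mv), the wavelength is inversely proportional to velocity:

λ ∝ 1/v

If v → 13.1v, then λ → λ/13.1

When velocity is increased by a factor of 13.1, the wavelength decreases by a factor of 13.1.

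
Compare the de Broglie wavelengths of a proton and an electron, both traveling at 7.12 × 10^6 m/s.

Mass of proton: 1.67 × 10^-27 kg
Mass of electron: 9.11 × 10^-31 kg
The electron has the longer wavelength.

Using λ = h/(mv), since both particles have the same velocity, the wavelength depends only on mass.

For proton: λ₁ = h/(m₁v) = 5.57 × 10^-14 m
For electron: λ₂ = h/(m₂v) = 1.02 × 10^-10 m

Since λ ∝ 1/m at constant velocity, the lighter particle has the longer wavelength.

The electron has the longer de Broglie wavelength.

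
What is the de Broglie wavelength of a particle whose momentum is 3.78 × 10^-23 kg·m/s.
1.75 × 10^-11 m

Using the de Broglie relation λ = h/p:

λ = h/p
λ = (6.626 × 10^-34 J·s) / (3.78 × 10^-23 kg·m/s)
λ = 1.75 × 10^-11 m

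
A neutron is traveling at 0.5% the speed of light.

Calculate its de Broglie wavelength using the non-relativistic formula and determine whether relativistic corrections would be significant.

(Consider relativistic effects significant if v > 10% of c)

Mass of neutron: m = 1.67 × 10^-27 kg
No, relativistic corrections are not needed.

Using the non-relativistic de Broglie formula λ = h/(mv):

v = 0.5% × c = 1.499 × 10^6 m/s

λ = h/(mv)
λ = (6.626 × 10^-34 J·s) / (1.67 × 10^-27 kg × 1.499 × 10^6 m/s)
λ = 2.65 × 10^-13 m

Since v = 0.5% of c < 10% of c, relativistic corrections are NOT significant and this non-relativistic result is a good approximation.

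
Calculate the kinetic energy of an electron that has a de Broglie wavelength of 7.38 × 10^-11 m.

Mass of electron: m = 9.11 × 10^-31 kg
4.42 × 10^-17 J (or 276 eV)

From λ = h/√(2mKE), we solve for KE:

λ² = h²/(2mKE)
KE = h²/(2mλ²)
KE = (6.626 × 10^-34 J·s)² / (2 × 9.11 × 10^-31 kg × (7.38 × 10^-11 m)²)
KE = 4.42 × 10^-17 J
KE = 276 eV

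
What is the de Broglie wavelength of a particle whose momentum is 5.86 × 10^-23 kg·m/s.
1.13 × 10^-11 m

Using the de Broglie relation λ = h/p:

λ = h/p
λ = (6.626 × 10^-34 J·s) / (5.86 × 10^-23 kg·m/s)
λ = 1.13 × 10^-11 m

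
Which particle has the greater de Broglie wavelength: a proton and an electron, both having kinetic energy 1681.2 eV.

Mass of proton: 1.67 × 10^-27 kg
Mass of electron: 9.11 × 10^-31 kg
The electron has the longer wavelength.

Using λ = h/√(2mKE):

For proton: λ₁ = h/√(2m₁KE) = 6.99 × 10^-13 m
For electron: λ₂ = h/√(2m₂KE) = 2.99 × 10^-11 m

Since λ ∝ 1/√m at constant kinetic energy, the lighter particle has the longer wavelength.

The electron has the longer de Broglie wavelength.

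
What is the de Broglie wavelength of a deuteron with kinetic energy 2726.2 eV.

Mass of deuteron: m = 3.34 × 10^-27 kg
3.88 × 10^-13 m

Using λ = h/√(2mKE):

First convert KE to Joules: KE = 2726.2 eV = 4.368 × 10^-16 J

λ = h/√(2mKE)
λ = (6.626 × 10^-34 J·s) / √(2 × 3.34 × 10^-27 kg × 4.368 × 10^-16 J)
λ = 3.88 × 10^-13 m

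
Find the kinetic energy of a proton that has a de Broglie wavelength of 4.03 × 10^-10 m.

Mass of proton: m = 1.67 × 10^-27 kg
8.09 × 10^-22 J (or 5.05 × 10^-3 eV)

From λ = h/√(2mKE), we solve for KE:

λ² = h²/(2mKE)
KE = h²/(2mλ²)
KE = (6.626 × 10^-34 J·s)² / (2 × 1.67 × 10^-27 kg × (4.03 × 10^-10 m)²)
KE = 8.09 × 10^-22 J
KE = 5.05 × 10^-3 eV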